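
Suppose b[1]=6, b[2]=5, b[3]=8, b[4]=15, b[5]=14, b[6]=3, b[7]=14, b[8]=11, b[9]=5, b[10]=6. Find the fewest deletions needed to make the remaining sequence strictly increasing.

Fewest deletions = n − (longest strictly increasing subsequence).
i:      1  2  3  4  5  6  7  8  9 10
b[i]:   6  5  8 15 14  3 14 11  5  6
dp:     1  1  2  3  3  1  3  3  2  3
max dp = 3, so deletions = 10 − 3 = 7.

7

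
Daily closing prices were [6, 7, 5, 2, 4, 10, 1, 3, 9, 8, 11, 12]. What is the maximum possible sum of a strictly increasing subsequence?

Let S[i] be the best sum of a strictly increasing subsequence ending at i:
i:      1  2  3  4  5  6  7  8  9 10 11 12
a[i]:   6  7  5  2  4 10  1  3  9  8 11 12
S:      6 13  5  2  6 23  1  5 22 21 34 46
Maximum is 46 (e.g. 6 + 7 + 10 + 11 + 12).

46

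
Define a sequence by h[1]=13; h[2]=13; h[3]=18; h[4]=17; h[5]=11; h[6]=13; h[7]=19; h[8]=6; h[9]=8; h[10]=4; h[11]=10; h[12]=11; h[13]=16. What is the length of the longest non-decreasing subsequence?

Track the smallest tail for each achievable length (allowing ties):
13 → extends → [13]
13 → extends → [13, 13]
18 → extends → [13, 13, 18]
17 → replaces 18 → [13, 13, 17]
11 → replaces 13 → [11, 13, 17]
13 → replaces 17 → [11, 13, 13]
19 → extends → [11, 13, 13, 19]
6 → replaces 11 → [6, 13, 13, 19]
8 → replaces 13 → [6, 8, 13, 19]
4 → replaces 6 → [4, 8, 13, 19]
10 → replaces 13 → [4, 8, 10, 19]
11 → replaces 19 → [4, 8, 10, 11]
16 → extends → [4, 8, 10, 11, 16]
Five tails, so the longest non-decreasing subsequence has length 5 (e.g. 6, 8, 10, 11, 16).

5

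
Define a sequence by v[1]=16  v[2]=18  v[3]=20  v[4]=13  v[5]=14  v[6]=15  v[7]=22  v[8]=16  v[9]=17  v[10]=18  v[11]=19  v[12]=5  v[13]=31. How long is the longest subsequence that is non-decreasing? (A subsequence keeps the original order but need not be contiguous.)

8

Track the smallest tail for each achievable length (allowing ties):
16 → extends → [16]
18 → extends → [16, 18]
20 → extends → [16, 18, 20]
13 → replaces 16 → [13, 18, 20]
14 → replaces 18 → [13, 14, 20]
15 → replaces 20 → [13, 14, 15]
22 → extends → [13, 14, 15, 22]
16 → replaces 22 → [13, 14, 15, 16]
17 → extends → [13, 14, 15, 16, 17]
18 → extends → [13, 14, 15, 16, 17, 18]
19 → extends → [13, 14, 15, 16, 17, 18, 19]
5 → replaces 13 → [5, 14, 15, 16, 17, 18, 19]
31 → extends → [5, 14, 15, 16, 17, 18, 19, 31]
Eight tails, so the longest non-decreasing subsequence has length 8 (e.g. 13, 14, 15, 16, 17, 18, 19, 31).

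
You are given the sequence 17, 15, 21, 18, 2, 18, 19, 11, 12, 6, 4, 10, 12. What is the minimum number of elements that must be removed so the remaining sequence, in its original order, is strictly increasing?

9

Fewest deletions = n − (longest strictly increasing subsequence).
i:      1  2  3  4  5  6  7  8  9 10 11 12 13
a[i]:  17 15 21 18  2 18 19 11 12  6  4 10 12
dp:     1  1  2  2  1  2  3  2  3  2  2  3  4
max dp = 4, so deletions = 13 − 4 = 9.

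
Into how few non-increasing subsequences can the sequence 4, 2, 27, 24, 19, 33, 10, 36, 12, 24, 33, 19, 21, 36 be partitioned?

6

The minimum number of non-increasing subsequences covering a sequence equals the length of its longest strictly increasing subsequence.
LIS length is 6 (e.g. 4, 10, 12, 24, 33, 36), so 6 piles are needed.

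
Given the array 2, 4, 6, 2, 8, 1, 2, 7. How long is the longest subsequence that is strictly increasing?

4

Let dp[i] be the length of the longest such subsequence ending at index i:
i:     1 2 3 4 5 6 7 8
a[i]:  2 4 6 2 8 1 2 7
dp:    1 2 3 1 4 1 2 4
Maximum dp value is 4.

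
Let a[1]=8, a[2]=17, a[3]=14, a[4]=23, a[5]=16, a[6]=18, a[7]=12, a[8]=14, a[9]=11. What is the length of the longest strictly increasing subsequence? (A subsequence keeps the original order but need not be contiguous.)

4

Track the smallest tail for each achievable length (strict):
8 → extends → [8]
17 → extends → [8, 17]
14 → replaces 17 → [8, 14]
23 → extends → [8, 14, 23]
16 → replaces 23 → [8, 14, 16]
18 → extends → [8, 14, 16, 18]
12 → replaces 14 → [8, 12, 16, 18]
14 → replaces 16 → [8, 12, 14, 18]
11 → replaces 12 → [8, 11, 14, 18]
Four tails, so the longest strictly increasing subsequence has length 4 (e.g. 8, 14, 16, 18).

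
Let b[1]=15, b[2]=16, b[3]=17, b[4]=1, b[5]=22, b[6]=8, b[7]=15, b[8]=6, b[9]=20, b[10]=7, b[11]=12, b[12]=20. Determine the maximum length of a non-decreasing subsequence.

5

Let dp[i] be the length of the longest such subsequence ending at index i:
i:      1  2  3  4  5  6  7  8  9 10 11 12
b[i]:  15 16 17  1 22  8 15  6 20  7 12 20
dp:     1  2  3  1  4  2  3  2  4  3  4  5
Maximum dp value is 5.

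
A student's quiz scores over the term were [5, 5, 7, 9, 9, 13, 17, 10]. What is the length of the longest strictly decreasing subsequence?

Let dp[i] be the longest strictly decreasing subsequence ending at i:
i:      1  2  3  4  5  6  7  8
a[i]:   5  5  7  9  9 13 17 10
dp:     1  1  1  1  1  1  1  2
Maximum is 2.

2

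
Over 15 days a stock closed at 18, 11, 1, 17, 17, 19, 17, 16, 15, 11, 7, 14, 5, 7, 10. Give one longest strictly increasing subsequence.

1, 5, 7, 10

Patience tails give the LIS length; then backtrack through the dp parents:
18 → extends → [18]
11 → replaces 18 → [11]
1 → replaces 11 → [1]
17 → extends → [1, 17]
17 → already a tail → [1, 17]
19 → extends → [1, 17, 19]
17 → already a tail → [1, 17, 19]
16 → replaces 17 → [1, 16, 19]
15 → replaces 16 → [1, 15, 19]
11 → replaces 15 → [1, 11, 19]
7 → replaces 11 → [1, 7, 19]
14 → replaces 19 → [1, 7, 14]
5 → replaces 7 → [1, 5, 14]
7 → replaces 14 → [1, 5, 7]
10 → extends → [1, 5, 7, 10]
Length 4; one witness is 1, 5, 7, 10.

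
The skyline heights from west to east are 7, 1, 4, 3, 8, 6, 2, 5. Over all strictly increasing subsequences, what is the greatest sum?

Let S[i] be the best sum of a strictly increasing subsequence ending at i:
i:      1  2  3  4  5  6  7  8
a[i]:   7  1  4  3  8  6  2  5
S:      7  1  5  4 15 11  3 10
Maximum is 15 (e.g. 7 + 8).

15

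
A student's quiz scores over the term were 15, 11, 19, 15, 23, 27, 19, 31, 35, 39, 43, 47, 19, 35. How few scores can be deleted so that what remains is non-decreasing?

Fewest deletions = n − (longest non-decreasing subsequence).
Patience tails:
15 → extends → [15]
11 → replaces 15 → [11]
19 → extends → [11, 19]
15 → replaces 19 → [11, 15]
23 → extends → [11, 15, 23]
27 → extends → [11, 15, 23, 27]
19 → replaces 23 → [11, 15, 19, 27]
31 → extends → [11, 15, 19, 27, 31]
35 → extends → [11, 15, 19, 27, 31, 35]
39 → extends → [11, 15, 19, 27, 31, 35, 39]
43 → extends → [11, 15, 19, 27, 31, 35, 39, 43]
47 → extends → [11, 15, 19, 27, 31, 35, 39, 43, 47]
19 → replaces 27 → [11, 15, 19, 19, 31, 35, 39, 43, 47]
35 → replaces 39 → [11, 15, 19, 19, 31, 35, 35, 43, 47]
Longest non-decreasing subsequence has length 9, so deletions = 14 − 9 = 5.

5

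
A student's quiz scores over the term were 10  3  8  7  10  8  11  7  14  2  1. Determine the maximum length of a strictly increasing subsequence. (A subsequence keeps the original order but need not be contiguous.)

5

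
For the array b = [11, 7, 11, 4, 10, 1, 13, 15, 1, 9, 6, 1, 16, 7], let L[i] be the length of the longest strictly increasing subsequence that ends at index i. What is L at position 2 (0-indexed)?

2

dp[i] = 1 + max{dp[j] : j<i, b[j]<b[i]} (or 1 if no such j):
i:      0  1  2  3  4  5  6  7  8  9 10 11 12 13
b[i]:  11  7 11  4 10  1 13 15  1  9  6  1 16  7
dp:     1  1  2  1  2  1  3  4  1  2  2  1  5  3
At index 2 the value is 2.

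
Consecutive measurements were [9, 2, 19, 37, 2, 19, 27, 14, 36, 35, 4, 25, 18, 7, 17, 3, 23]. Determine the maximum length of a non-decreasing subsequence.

Track the smallest tail for each achievable length (allowing ties):
9 → extends → [9]
2 → replaces 9 → [2]
19 → extends → [2, 19]
37 → extends → [2, 19, 37]
2 → replaces 19 → [2, 2, 37]
19 → replaces 37 → [2, 2, 19]
27 → extends → [2, 2, 19, 27]
14 → replaces 19 → [2, 2, 14, 27]
36 → extends → [2, 2, 14, 27, 36]
35 → replaces 36 → [2, 2, 14, 27, 35]
4 → replaces 14 → [2, 2, 4, 27, 35]
25 → replaces 27 → [2, 2, 4, 25, 35]
18 → replaces 25 → [2, 2, 4, 18, 35]
7 → replaces 18 → [2, 2, 4, 7, 35]
17 → replaces 35 → [2, 2, 4, 7, 17]
3 → replaces 4 → [2, 2, 3, 7, 17]
23 → extends → [2, 2, 3, 7, 17, 23]
Six tails, so the longest non-decreasing subsequence has length 6 (e.g. 2, 2, 4, 7, 17, 23).

6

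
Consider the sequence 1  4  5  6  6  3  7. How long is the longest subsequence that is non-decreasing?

Track the smallest tail for each achievable length (allowing ties):
1 → extends → [1]
4 → extends → [1, 4]
5 → extends → [1, 4, 5]
6 → extends → [1, 4, 5, 6]
6 → extends → [1, 4, 5, 6, 6]
3 → replaces 4 → [1, 3, 5, 6, 6]
7 → extends → [1, 3, 5, 6, 6, 7]
Six tails, so the longest non-decreasing subsequence has length 6 (e.g. 1, 4, 5, 6, 6, 7).

6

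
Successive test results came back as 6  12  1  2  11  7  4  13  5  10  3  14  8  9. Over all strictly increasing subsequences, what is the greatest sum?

Let S[i] be the best sum of a strictly increasing subsequence ending at i:
i:      1  2  3  4  5  6  7  8  9 10 11 12 13 14
a[i]:   6 12  1  2 11  7  4 13  5 10  3 14  8  9
S:      6 18  1  3 17 13  7 31 12 23  6 45 21 30
Maximum is 45 (e.g. 6 + 12 + 13 + 14).

45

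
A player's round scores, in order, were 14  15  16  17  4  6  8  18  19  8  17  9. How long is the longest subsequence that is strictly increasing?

6

Track the smallest tail for each achievable length (strict):
14 → extends → [14]
15 → extends → [14, 15]
16 → extends → [14, 15, 16]
17 → extends → [14, 15, 16, 17]
4 → replaces 14 → [4, 15, 16, 17]
6 → replaces 15 → [4, 6, 16, 17]
8 → replaces 16 → [4, 6, 8, 17]
18 → extends → [4, 6, 8, 17, 18]
19 → extends → [4, 6, 8, 17, 18, 19]
8 → already a tail → [4, 6, 8, 17, 18, 19]
17 → already a tail → [4, 6, 8, 17, 18, 19]
9 → replaces 17 → [4, 6, 8, 9, 18, 19]
Six tails, so the longest strictly increasing subsequence has length 6 (e.g. 14, 15, 16, 17, 18, 19).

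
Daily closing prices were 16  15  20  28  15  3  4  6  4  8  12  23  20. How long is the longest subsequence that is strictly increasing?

6

Let dp[i] be the length of the longest such subsequence ending at index i:
i:      1  2  3  4  5  6  7  8  9 10 11 12 13
a[i]:  16 15 20 28 15  3  4  6  4  8 12 23 20
dp:     1  1  2  3  1  1  2  3  2  4  5  6  6
Maximum dp value is 6.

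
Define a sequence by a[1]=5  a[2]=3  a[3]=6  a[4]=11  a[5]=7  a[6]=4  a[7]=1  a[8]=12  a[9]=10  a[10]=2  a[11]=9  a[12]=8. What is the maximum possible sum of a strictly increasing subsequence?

Let S[i] be the best sum of a strictly increasing subsequence ending at i:
i:      1  2  3  4  5  6  7  8  9 10 11 12
a[i]:   5  3  6 11  7  4  1 12 10  2  9  8
S:      5  3 11 22 18  7  1 34 28  3 27 26
Maximum is 34 (e.g. 5 + 6 + 11 + 12).

34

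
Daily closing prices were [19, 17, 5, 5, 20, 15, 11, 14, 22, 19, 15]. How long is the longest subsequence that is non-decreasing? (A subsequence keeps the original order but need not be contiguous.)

5

Track the smallest tail for each achievable length (allowing ties):
19 → extends → [19]
17 → replaces 19 → [17]
5 → replaces 17 → [5]
5 → extends → [5, 5]
20 → extends → [5, 5, 20]
15 → replaces 20 → [5, 5, 15]
11 → replaces 15 → [5, 5, 11]
14 → extends → [5, 5, 11, 14]
22 → extends → [5, 5, 11, 14, 22]
19 → replaces 22 → [5, 5, 11, 14, 19]
15 → replaces 19 → [5, 5, 11, 14, 15]
Five tails, so the longest non-decreasing subsequence has length 5 (e.g. 5, 5, 11, 14, 22).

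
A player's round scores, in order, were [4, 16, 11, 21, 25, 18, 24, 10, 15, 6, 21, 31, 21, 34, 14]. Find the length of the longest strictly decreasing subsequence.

4

Negate each value so 'decreasing' becomes 'increasing', then run patience tails on the negated sequence:
-4 → extends → [-4]
-16 → replaces -4 → [-16]
-11 → extends → [-16, -11]
-21 → replaces -16 → [-21, -11]
-25 → replaces -21 → [-25, -11]
-18 → replaces -11 → [-25, -18]
-24 → replaces -18 → [-25, -24]
-10 → extends → [-25, -24, -10]
-15 → replaces -10 → [-25, -24, -15]
-6 → extends → [-25, -24, -15, -6]
-21 → replaces -15 → [-25, -24, -21, -6]
-31 → replaces -25 → [-31, -24, -21, -6]
-21 → already a tail → [-31, -24, -21, -6]
-34 → replaces -31 → [-34, -24, -21, -6]
-14 → replaces -6 → [-34, -24, -21, -14]
Four tails, so the longest strictly decreasing subsequence of the original has length 4.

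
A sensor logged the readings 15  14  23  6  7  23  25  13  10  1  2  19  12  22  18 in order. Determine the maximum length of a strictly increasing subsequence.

Let dp[i] be the length of the longest such subsequence ending at index i:
i:      1  2  3  4  5  6  7  8  9 10 11 12 13 14 15
a[i]:  15 14 23  6  7 23 25 13 10  1  2 19 12 22 18
dp:     1  1  2  1  2  3  4  3  3  1  2  4  4  5  5
Maximum dp value is 5.

5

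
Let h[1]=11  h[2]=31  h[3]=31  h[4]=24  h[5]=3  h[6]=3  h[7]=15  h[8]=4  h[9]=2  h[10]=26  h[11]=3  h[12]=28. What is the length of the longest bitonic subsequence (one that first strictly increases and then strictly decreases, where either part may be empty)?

inc[i] = longest strictly increasing subsequence ending at i; dec[i] = longest strictly decreasing subsequence starting at i:
i:      1  2  3  4  5  6  7  8  9 10 11 12
h[i]:  11 31 31 24  3  3 15  4  2 26  3 28
inc:    1  2  2  2  1  1  2  2  1  3  2  4
dec:    3  5  5  4  2  2  3  2  1  2  1  1
Best peak at i=2 (value 31): inc=2, dec=5, length 2+5−1 = 6.

6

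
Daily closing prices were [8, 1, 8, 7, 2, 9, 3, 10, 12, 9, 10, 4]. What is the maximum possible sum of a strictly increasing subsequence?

Let S[i] be the best sum of a strictly increasing subsequence ending at i:
i:      1  2  3  4  5  6  7  8  9 10 11 12
a[i]:   8  1  8  7  2  9  3 10 12  9 10  4
S:      8  1  9  8  3 18  6 28 40 18 28 10
Maximum is 40 (e.g. 1 + 8 + 9 + 10 + 12).

40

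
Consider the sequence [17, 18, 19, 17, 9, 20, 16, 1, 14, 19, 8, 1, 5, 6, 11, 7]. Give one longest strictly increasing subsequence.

Patience tails give the LIS length; then backtrack through the dp parents:
17 → extends → [17]
18 → extends → [17, 18]
19 → extends → [17, 18, 19]
17 → already a tail → [17, 18, 19]
9 → replaces 17 → [9, 18, 19]
20 → extends → [9, 18, 19, 20]
16 → replaces 18 → [9, 16, 19, 20]
1 → replaces 9 → [1, 16, 19, 20]
14 → replaces 16 → [1, 14, 19, 20]
19 → already a tail → [1, 14, 19, 20]
8 → replaces 14 → [1, 8, 19, 20]
1 → already a tail → [1, 8, 19, 20]
5 → replaces 8 → [1, 5, 19, 20]
6 → replaces 19 → [1, 5, 6, 20]
11 → replaces 20 → [1, 5, 6, 11]
7 → replaces 11 → [1, 5, 6, 7]
Length 4; one witness is 17, 18, 19, 20.

17, 18, 19, 20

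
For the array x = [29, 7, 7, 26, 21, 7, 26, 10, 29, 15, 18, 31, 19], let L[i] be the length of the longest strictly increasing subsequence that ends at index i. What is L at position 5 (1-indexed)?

2

dp[i] = 1 + max{dp[j] : j<i, x[j]<x[i]} (or 1 if no such j):
i:      1  2  3  4  5  6  7  8  9 10 11 12 13
x[i]:  29  7  7 26 21  7 26 10 29 15 18 31 19
dp:     1  1  1  2  2  1  3  2  4  3  4  5  5
At index 5 the value is 2.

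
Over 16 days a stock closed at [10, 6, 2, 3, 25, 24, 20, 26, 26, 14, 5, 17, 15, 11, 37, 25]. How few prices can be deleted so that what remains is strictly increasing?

Fewest deletions = n − (longest strictly increasing subsequence).
i:      1  2  3  4  5  6  7  8  9 10 11 12 13 14 15 16
a[i]:  10  6  2  3 25 24 20 26 26 14  5 17 15 11 37 25
dp:     1  1  1  2  3  3  3  4  4  3  3  4  4  4  5  5
max dp = 5, so deletions = 16 − 5 = 11.

11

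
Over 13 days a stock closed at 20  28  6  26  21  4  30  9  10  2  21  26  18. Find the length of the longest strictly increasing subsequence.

5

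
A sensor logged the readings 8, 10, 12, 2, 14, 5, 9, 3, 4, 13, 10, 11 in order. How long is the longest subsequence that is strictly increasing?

Track the smallest tail for each achievable length (strict):
8 → extends → [8]
10 → extends → [8, 10]
12 → extends → [8, 10, 12]
2 → replaces 8 → [2, 10, 12]
14 → extends → [2, 10, 12, 14]
5 → replaces 10 → [2, 5, 12, 14]
9 → replaces 12 → [2, 5, 9, 14]
3 → replaces 5 → [2, 3, 9, 14]
4 → replaces 9 → [2, 3, 4, 14]
13 → replaces 14 → [2, 3, 4, 13]
10 → replaces 13 → [2, 3, 4, 10]
11 → extends → [2, 3, 4, 10, 11]
Five tails, so the longest strictly increasing subsequence has length 5 (e.g. 2, 5, 9, 10, 11).

5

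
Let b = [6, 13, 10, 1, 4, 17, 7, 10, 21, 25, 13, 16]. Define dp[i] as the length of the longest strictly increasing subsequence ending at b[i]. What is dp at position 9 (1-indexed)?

5

dp[i] = 1 + max{dp[j] : j<i, b[j]<b[i]} (or 1 if no such j):
i:      1  2  3  4  5  6  7  8  9 10 11 12
b[i]:   6 13 10  1  4 17  7 10 21 25 13 16
dp:     1  2  2  1  2  3  3  4  5  6  5  6
At index 9 the value is 5.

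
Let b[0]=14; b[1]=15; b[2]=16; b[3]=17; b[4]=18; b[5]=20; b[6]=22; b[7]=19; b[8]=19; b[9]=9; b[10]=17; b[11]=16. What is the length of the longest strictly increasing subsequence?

Track the smallest tail for each achievable length (strict):
14 → extends → [14]
15 → extends → [14, 15]
16 → extends → [14, 15, 16]
17 → extends → [14, 15, 16, 17]
18 → extends → [14, 15, 16, 17, 18]
20 → extends → [14, 15, 16, 17, 18, 20]
22 → extends → [14, 15, 16, 17, 18, 20, 22]
19 → replaces 20 → [14, 15, 16, 17, 18, 19, 22]
19 → already a tail → [14, 15, 16, 17, 18, 19, 22]
9 → replaces 14 → [9, 15, 16, 17, 18, 19, 22]
17 → already a tail → [9, 15, 16, 17, 18, 19, 22]
16 → already a tail → [9, 15, 16, 17, 18, 19, 22]
Seven tails, so the longest strictly increasing subsequence has length 7 (e.g. 14, 15, 16, 17, 18, 20, 22).

7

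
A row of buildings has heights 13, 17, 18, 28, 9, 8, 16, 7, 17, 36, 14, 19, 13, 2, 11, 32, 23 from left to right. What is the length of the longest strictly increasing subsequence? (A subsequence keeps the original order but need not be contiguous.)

5

Let dp[i] be the length of the longest such subsequence ending at index i:
i:      1  2  3  4  5  6  7  8  9 10 11 12 13 14 15 16 17
a[i]:  13 17 18 28  9  8 16  7 17 36 14 19 13  2 11 32 23
dp:     1  2  3  4  1  1  2  1  3  5  2  4  2  1  2  5  5
Maximum dp value is 5.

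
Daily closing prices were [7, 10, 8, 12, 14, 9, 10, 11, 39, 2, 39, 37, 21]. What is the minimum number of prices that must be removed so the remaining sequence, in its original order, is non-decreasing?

6

Fewest deletions = n − (longest non-decreasing subsequence).
Patience tails:
7 → extends → [7]
10 → extends → [7, 10]
8 → replaces 10 → [7, 8]
12 → extends → [7, 8, 12]
14 → extends → [7, 8, 12, 14]
9 → replaces 12 → [7, 8, 9, 14]
10 → replaces 14 → [7, 8, 9, 10]
11 → extends → [7, 8, 9, 10, 11]
39 → extends → [7, 8, 9, 10, 11, 39]
2 → replaces 7 → [2, 8, 9, 10, 11, 39]
39 → extends → [2, 8, 9, 10, 11, 39, 39]
37 → replaces 39 → [2, 8, 9, 10, 11, 37, 39]
21 → replaces 37 → [2, 8, 9, 10, 11, 21, 39]
Longest non-decreasing subsequence has length 7, so deletions = 13 − 7 = 6.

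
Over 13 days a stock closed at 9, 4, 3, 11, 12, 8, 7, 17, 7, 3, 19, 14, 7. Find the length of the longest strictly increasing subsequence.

Track the smallest tail for each achievable length (strict):
9 → extends → [9]
4 → replaces 9 → [4]
3 → replaces 4 → [3]
11 → extends → [3, 11]
12 → extends → [3, 11, 12]
8 → replaces 11 → [3, 8, 12]
7 → replaces 8 → [3, 7, 12]
17 → extends → [3, 7, 12, 17]
7 → already a tail → [3, 7, 12, 17]
3 → already a tail → [3, 7, 12, 17]
19 → extends → [3, 7, 12, 17, 19]
14 → replaces 17 → [3, 7, 12, 14, 19]
7 → already a tail → [3, 7, 12, 14, 19]
Five tails, so the longest strictly increasing subsequence has length 5 (e.g. 9, 11, 12, 17, 19).

5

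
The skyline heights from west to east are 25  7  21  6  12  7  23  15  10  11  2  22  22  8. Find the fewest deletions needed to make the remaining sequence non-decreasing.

8

Fewest deletions = n − (longest non-decreasing subsequence).
Patience tails:
25 → extends → [25]
7 → replaces 25 → [7]
21 → extends → [7, 21]
6 → replaces 7 → [6, 21]
12 → replaces 21 → [6, 12]
7 → replaces 12 → [6, 7]
23 → extends → [6, 7, 23]
15 → replaces 23 → [6, 7, 15]
10 → replaces 15 → [6, 7, 10]
11 → extends → [6, 7, 10, 11]
2 → replaces 6 → [2, 7, 10, 11]
22 → extends → [2, 7, 10, 11, 22]
22 → extends → [2, 7, 10, 11, 22, 22]
8 → replaces 10 → [2, 7, 8, 11, 22, 22]
Longest non-decreasing subsequence has length 6, so deletions = 14 − 6 = 8.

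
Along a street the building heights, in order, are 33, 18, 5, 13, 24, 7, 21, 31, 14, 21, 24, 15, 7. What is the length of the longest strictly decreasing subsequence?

Negate each value so 'decreasing' becomes 'increasing', then run patience tails on the negated sequence:
-33 → extends → [-33]
-18 → extends → [-33, -18]
-5 → extends → [-33, -18, -5]
-13 → replaces -5 → [-33, -18, -13]
-24 → replaces -18 → [-33, -24, -13]
-7 → extends → [-33, -24, -13, -7]
-21 → replaces -13 → [-33, -24, -21, -7]
-31 → replaces -24 → [-33, -31, -21, -7]
-14 → replaces -7 → [-33, -31, -21, -14]
-21 → already a tail → [-33, -31, -21, -14]
-24 → replaces -21 → [-33, -31, -24, -14]
-15 → replaces -14 → [-33, -31, -24, -15]
-7 → extends → [-33, -31, -24, -15, -7]
Five tails, so the longest strictly decreasing subsequence of the original has length 5.

5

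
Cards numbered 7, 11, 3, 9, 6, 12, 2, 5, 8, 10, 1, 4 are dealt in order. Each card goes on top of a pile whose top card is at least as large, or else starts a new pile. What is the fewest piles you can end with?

4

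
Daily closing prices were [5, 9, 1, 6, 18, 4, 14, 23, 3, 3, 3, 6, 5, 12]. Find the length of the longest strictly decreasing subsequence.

4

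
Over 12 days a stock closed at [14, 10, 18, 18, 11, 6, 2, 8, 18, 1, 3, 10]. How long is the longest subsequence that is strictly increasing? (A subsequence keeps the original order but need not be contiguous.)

3

Track the smallest tail for each achievable length (strict):
14 → extends → [14]
10 → replaces 14 → [10]
18 → extends → [10, 18]
18 → already a tail → [10, 18]
11 → replaces 18 → [10, 11]
6 → replaces 10 → [6, 11]
2 → replaces 6 → [2, 11]
8 → replaces 11 → [2, 8]
18 → extends → [2, 8, 18]
1 → replaces 2 → [1, 8, 18]
3 → replaces 8 → [1, 3, 18]
10 → replaces 18 → [1, 3, 10]
Three tails, so the longest strictly increasing subsequence has length 3 (e.g. 10, 11, 18).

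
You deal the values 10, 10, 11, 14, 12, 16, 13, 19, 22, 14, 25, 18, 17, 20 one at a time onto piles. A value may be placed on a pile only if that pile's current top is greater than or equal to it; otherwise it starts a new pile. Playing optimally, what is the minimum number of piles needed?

7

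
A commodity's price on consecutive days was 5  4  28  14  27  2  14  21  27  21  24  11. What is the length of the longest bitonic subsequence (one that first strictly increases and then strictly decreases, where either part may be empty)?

6

inc[i] = longest strictly increasing subsequence ending at i; dec[i] = longest strictly decreasing subsequence starting at i:
i:      1  2  3  4  5  6  7  8  9 10 11 12
a[i]:   5  4 28 14 27  2 14 21 27 21 24 11
inc:    1  1  2  2  3  1  2  3  4  3  4  2
dec:    3  2  4  2  3  1  2  2  3  2  2  1
Best peak at i=9 (value 27): inc=4, dec=3, length 4+3−1 = 6.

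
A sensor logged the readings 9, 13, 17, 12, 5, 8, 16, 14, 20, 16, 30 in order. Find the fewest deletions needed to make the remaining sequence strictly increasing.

Fewest deletions = n − (longest strictly increasing subsequence).
i:      1  2  3  4  5  6  7  8  9 10 11
a[i]:   9 13 17 12  5  8 16 14 20 16 30
dp:     1  2  3  2  1  2  3  3  4  4  5
max dp = 5, so deletions = 11 − 5 = 6.

6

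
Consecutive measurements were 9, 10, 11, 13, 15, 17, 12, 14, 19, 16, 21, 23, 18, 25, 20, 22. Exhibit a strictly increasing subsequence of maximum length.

Patience tails give the LIS length; then backtrack through the dp parents:
9 → extends → [9]
10 → extends → [9, 10]
11 → extends → [9, 10, 11]
13 → extends → [9, 10, 11, 13]
15 → extends → [9, 10, 11, 13, 15]
17 → extends → [9, 10, 11, 13, 15, 17]
12 → replaces 13 → [9, 10, 11, 12, 15, 17]
14 → replaces 15 → [9, 10, 11, 12, 14, 17]
19 → extends → [9, 10, 11, 12, 14, 17, 19]
16 → replaces 17 → [9, 10, 11, 12, 14, 16, 19]
21 → extends → [9, 10, 11, 12, 14, 16, 19, 21]
23 → extends → [9, 10, 11, 12, 14, 16, 19, 21, 23]
18 → replaces 19 → [9, 10, 11, 12, 14, 16, 18, 21, 23]
25 → extends → [9, 10, 11, 12, 14, 16, 18, 21, 23, 25]
20 → replaces 21 → [9, 10, 11, 12, 14, 16, 18, 20, 23, 25]
22 → replaces 23 → [9, 10, 11, 12, 14, 16, 18, 20, 22, 25]
Length 10; one witness is 9, 10, 11, 13, 15, 17, 19, 21, 23, 25.

9, 10, 11, 13, 15, 17, 19, 21, 23, 25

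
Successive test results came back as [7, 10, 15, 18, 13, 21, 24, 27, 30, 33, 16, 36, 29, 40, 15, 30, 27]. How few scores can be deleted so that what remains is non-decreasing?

6

Fewest deletions = n − (longest non-decreasing subsequence).
Patience tails:
7 → extends → [7]
10 → extends → [7, 10]
15 → extends → [7, 10, 15]
18 → extends → [7, 10, 15, 18]
13 → replaces 15 → [7, 10, 13, 18]
21 → extends → [7, 10, 13, 18, 21]
24 → extends → [7, 10, 13, 18, 21, 24]
27 → extends → [7, 10, 13, 18, 21, 24, 27]
30 → extends → [7, 10, 13, 18, 21, 24, 27, 30]
33 → extends → [7, 10, 13, 18, 21, 24, 27, 30, 33]
16 → replaces 18 → [7, 10, 13, 16, 21, 24, 27, 30, 33]
36 → extends → [7, 10, 13, 16, 21, 24, 27, 30, 33, 36]
29 → replaces 30 → [7, 10, 13, 16, 21, 24, 27, 29, 33, 36]
40 → extends → [7, 10, 13, 16, 21, 24, 27, 29, 33, 36, 40]
15 → replaces 16 → [7, 10, 13, 15, 21, 24, 27, 29, 33, 36, 40]
30 → replaces 33 → [7, 10, 13, 15, 21, 24, 27, 29, 30, 36, 40]
27 → replaces 29 → [7, 10, 13, 15, 21, 24, 27, 27, 30, 36, 40]
Longest non-decreasing subsequence has length 11, so deletions = 17 − 11 = 6.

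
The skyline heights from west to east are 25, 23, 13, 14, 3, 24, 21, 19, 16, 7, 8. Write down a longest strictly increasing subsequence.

13, 14, 24

Patience tails give the LIS length; then backtrack through the dp parents:
25 → extends → [25]
23 → replaces 25 → [23]
13 → replaces 23 → [13]
14 → extends → [13, 14]
3 → replaces 13 → [3, 14]
24 → extends → [3, 14, 24]
21 → replaces 24 → [3, 14, 21]
19 → replaces 21 → [3, 14, 19]
16 → replaces 19 → [3, 14, 16]
7 → replaces 14 → [3, 7, 16]
8 → replaces 16 → [3, 7, 8]
Length 3; one witness is 13, 14, 24.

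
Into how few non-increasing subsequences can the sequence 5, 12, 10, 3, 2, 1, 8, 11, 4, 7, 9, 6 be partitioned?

Place each on the leftmost legal pile:
5 → new pile 1 (tops now [5])
12 → new pile 2 (tops now [5, 12])
10 → pile 2 (tops now [5, 10])
3 → pile 1 (tops now [3, 10])
2 → pile 1 (tops now [2, 10])
1 → pile 1 (tops now [1, 10])
8 → pile 2 (tops now [1, 8])
11 → new pile 3 (tops now [1, 8, 11])
4 → pile 2 (tops now [1, 4, 11])
7 → pile 3 (tops now [1, 4, 7])
9 → new pile 4 (tops now [1, 4, 7, 9])
6 → pile 3 (tops now [1, 4, 6, 9])
Four piles.

4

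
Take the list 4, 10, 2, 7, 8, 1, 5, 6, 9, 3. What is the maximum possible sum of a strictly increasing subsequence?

Let S[i] be the best sum of a strictly increasing subsequence ending at i:
i:      1  2  3  4  5  6  7  8  9 10
a[i]:   4 10  2  7  8  1  5  6  9  3
S:      4 14  2 11 19  1  9 15 28  5
Maximum is 28 (e.g. 4 + 7 + 8 + 9).

28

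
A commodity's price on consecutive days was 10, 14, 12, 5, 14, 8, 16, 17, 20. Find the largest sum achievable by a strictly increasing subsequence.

89

Let S[i] be the best sum of a strictly increasing subsequence ending at i:
i:      1  2  3  4  5  6  7  8  9
a[i]:  10 14 12  5 14  8 16 17 20
S:     10 24 22  5 36 13 52 69 89
Maximum is 89 (e.g. 10 + 12 + 14 + 16 + 17 + 20).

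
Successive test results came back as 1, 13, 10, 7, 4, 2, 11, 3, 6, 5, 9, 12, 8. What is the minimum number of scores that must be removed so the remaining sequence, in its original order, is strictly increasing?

Fewest deletions = n − (longest strictly increasing subsequence).
i:      1  2  3  4  5  6  7  8  9 10 11 12 13
a[i]:   1 13 10  7  4  2 11  3  6  5  9 12  8
dp:     1  2  2  2  2  2  3  3  4  4  5  6  5
max dp = 6, so deletions = 13 − 6 = 7.

7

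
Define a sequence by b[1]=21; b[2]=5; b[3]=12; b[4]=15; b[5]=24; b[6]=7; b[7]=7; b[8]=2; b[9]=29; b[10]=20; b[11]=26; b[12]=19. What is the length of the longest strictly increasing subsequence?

5

Track the smallest tail for each achievable length (strict):
21 → extends → [21]
5 → replaces 21 → [5]
12 → extends → [5, 12]
15 → extends → [5, 12, 15]
24 → extends → [5, 12, 15, 24]
7 → replaces 12 → [5, 7, 15, 24]
7 → already a tail → [5, 7, 15, 24]
2 → replaces 5 → [2, 7, 15, 24]
29 → extends → [2, 7, 15, 24, 29]
20 → replaces 24 → [2, 7, 15, 20, 29]
26 → replaces 29 → [2, 7, 15, 20, 26]
19 → replaces 20 → [2, 7, 15, 19, 26]
Five tails, so the longest strictly increasing subsequence has length 5 (e.g. 5, 12, 15, 24, 29).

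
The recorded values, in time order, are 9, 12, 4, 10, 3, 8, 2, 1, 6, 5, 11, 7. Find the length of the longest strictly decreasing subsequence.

5

Negate each value so 'decreasing' becomes 'increasing', then run patience tails on the negated sequence:
-9 → extends → [-9]
-12 → replaces -9 → [-12]
-4 → extends → [-12, -4]
-10 → replaces -4 → [-12, -10]
-3 → extends → [-12, -10, -3]
-8 → replaces -3 → [-12, -10, -8]
-2 → extends → [-12, -10, -8, -2]
-1 → extends → [-12, -10, -8, -2, -1]
-6 → replaces -2 → [-12, -10, -8, -6, -1]
-5 → replaces -1 → [-12, -10, -8, -6, -5]
-11 → replaces -10 → [-12, -11, -8, -6, -5]
-7 → replaces -6 → [-12, -11, -8, -7, -5]
Five tails, so the longest strictly decreasing subsequence of the original has length 5.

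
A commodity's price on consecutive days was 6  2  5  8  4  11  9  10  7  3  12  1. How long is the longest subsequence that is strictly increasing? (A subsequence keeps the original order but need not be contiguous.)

6

Let dp[i] be the length of the longest such subsequence ending at index i:
i:      1  2  3  4  5  6  7  8  9 10 11 12
a[i]:   6  2  5  8  4 11  9 10  7  3 12  1
dp:     1  1  2  3  2  4  4  5  3  2  6  1
Maximum dp value is 6.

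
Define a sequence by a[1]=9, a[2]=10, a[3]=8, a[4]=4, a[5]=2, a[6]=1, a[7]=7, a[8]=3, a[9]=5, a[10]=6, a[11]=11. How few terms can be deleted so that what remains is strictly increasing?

6

Fewest deletions = n − (longest strictly increasing subsequence).
Patience tails:
9 → extends → [9]
10 → extends → [9, 10]
8 → replaces 9 → [8, 10]
4 → replaces 8 → [4, 10]
2 → replaces 4 → [2, 10]
1 → replaces 2 → [1, 10]
7 → replaces 10 → [1, 7]
3 → replaces 7 → [1, 3]
5 → extends → [1, 3, 5]
6 → extends → [1, 3, 5, 6]
11 → extends → [1, 3, 5, 6, 11]
Longest strictly increasing subsequence has length 5, so deletions = 11 − 5 = 6.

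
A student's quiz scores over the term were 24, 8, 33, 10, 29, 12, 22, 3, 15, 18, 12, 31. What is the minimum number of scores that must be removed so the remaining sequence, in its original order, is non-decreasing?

6

Fewest deletions = n − (longest non-decreasing subsequence).
i:      1  2  3  4  5  6  7  8  9 10 11 12
a[i]:  24  8 33 10 29 12 22  3 15 18 12 31
dp:     1  1  2  2  3  3  4  1  4  5  4  6
max dp = 6, so deletions = 12 − 6 = 6.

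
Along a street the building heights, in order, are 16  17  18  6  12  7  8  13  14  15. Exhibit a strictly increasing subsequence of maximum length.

Patience tails give the LIS length; then backtrack through the dp parents:
16 → extends → [16]
17 → extends → [16, 17]
18 → extends → [16, 17, 18]
6 → replaces 16 → [6, 17, 18]
12 → replaces 17 → [6, 12, 18]
7 → replaces 12 → [6, 7, 18]
8 → replaces 18 → [6, 7, 8]
13 → extends → [6, 7, 8, 13]
14 → extends → [6, 7, 8, 13, 14]
15 → extends → [6, 7, 8, 13, 14, 15]
Length 6; one witness is 6, 7, 8, 13, 14, 15.

6, 7, 8, 13, 14, 15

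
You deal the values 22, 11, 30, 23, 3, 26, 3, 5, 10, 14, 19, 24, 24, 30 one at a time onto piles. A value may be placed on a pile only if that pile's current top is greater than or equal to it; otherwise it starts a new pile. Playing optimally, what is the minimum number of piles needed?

Place each on the leftmost legal pile:
22 → new pile 1 (tops now [22])
11 → pile 1 (tops now [11])
30 → new pile 2 (tops now [11, 30])
23 → pile 2 (tops now [11, 23])
3 → pile 1 (tops now [3, 23])
26 → new pile 3 (tops now [3, 23, 26])
3 → pile 1 (tops now [3, 23, 26])
5 → pile 2 (tops now [3, 5, 26])
10 → pile 3 (tops now [3, 5, 10])
14 → new pile 4 (tops now [3, 5, 10, 14])
19 → new pile 5 (tops now [3, 5, 10, 14, 19])
24 → new pile 6 (tops now [3, 5, 10, 14, 19, 24])
24 → pile 6 (tops now [3, 5, 10, 14, 19, 24])
30 → new pile 7 (tops now [3, 5, 10, 14, 19, 24, 30])
Seven piles.

7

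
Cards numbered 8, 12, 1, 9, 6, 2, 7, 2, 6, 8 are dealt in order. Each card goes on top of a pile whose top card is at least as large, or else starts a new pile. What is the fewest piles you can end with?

4

The minimum number of non-increasing subsequences covering a sequence equals the length of its longest strictly increasing subsequence.
LIS length is 4 (e.g. 1, 6, 7, 8), so 4 piles are needed.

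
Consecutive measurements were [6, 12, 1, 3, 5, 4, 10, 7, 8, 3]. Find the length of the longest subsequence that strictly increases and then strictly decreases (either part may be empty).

6

inc[i] = longest strictly increasing subsequence ending at i; dec[i] = longest strictly decreasing subsequence starting at i:
i:      1  2  3  4  5  6  7  8  9 10
a[i]:   6 12  1  3  5  4 10  7  8  3
inc:    1  2  1  2  3  3  4  4  5  2
dec:    4  4  1  1  3  2  3  2  2  1
Best peak at i=7 (value 10): inc=4, dec=3, length 4+3−1 = 6.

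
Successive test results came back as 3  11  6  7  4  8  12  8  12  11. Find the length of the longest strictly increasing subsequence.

Track the smallest tail for each achievable length (strict):
3 → extends → [3]
11 → extends → [3, 11]
6 → replaces 11 → [3, 6]
7 → extends → [3, 6, 7]
4 → replaces 6 → [3, 4, 7]
8 → extends → [3, 4, 7, 8]
12 → extends → [3, 4, 7, 8, 12]
8 → already a tail → [3, 4, 7, 8, 12]
12 → already a tail → [3, 4, 7, 8, 12]
11 → replaces 12 → [3, 4, 7, 8, 11]
Five tails, so the longest strictly increasing subsequence has length 5 (e.g. 3, 6, 7, 8, 12).

5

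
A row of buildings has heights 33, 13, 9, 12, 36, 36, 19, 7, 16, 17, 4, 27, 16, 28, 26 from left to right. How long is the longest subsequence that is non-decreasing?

Track the smallest tail for each achievable length (allowing ties):
33 → extends → [33]
13 → replaces 33 → [13]
9 → replaces 13 → [9]
12 → extends → [9, 12]
36 → extends → [9, 12, 36]
36 → extends → [9, 12, 36, 36]
19 → replaces 36 → [9, 12, 19, 36]
7 → replaces 9 → [7, 12, 19, 36]
16 → replaces 19 → [7, 12, 16, 36]
17 → replaces 36 → [7, 12, 16, 17]
4 → replaces 7 → [4, 12, 16, 17]
27 → extends → [4, 12, 16, 17, 27]
16 → replaces 17 → [4, 12, 16, 16, 27]
28 → extends → [4, 12, 16, 16, 27, 28]
26 → replaces 27 → [4, 12, 16, 16, 26, 28]
Six tails, so the longest non-decreasing subsequence has length 6 (e.g. 9, 12, 16, 17, 27, 28).

6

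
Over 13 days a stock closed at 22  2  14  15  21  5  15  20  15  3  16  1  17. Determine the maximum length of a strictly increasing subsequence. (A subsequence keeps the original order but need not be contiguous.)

5

Let dp[i] be the length of the longest such subsequence ending at index i:
i:      1  2  3  4  5  6  7  8  9 10 11 12 13
a[i]:  22  2 14 15 21  5 15 20 15  3 16  1 17
dp:     1  1  2  3  4  2  3  4  3  2  4  1  5
Maximum dp value is 5.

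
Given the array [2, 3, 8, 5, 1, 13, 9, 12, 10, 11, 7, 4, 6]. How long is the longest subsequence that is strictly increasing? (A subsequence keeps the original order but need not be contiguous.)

Track the smallest tail for each achievable length (strict):
2 → extends → [2]
3 → extends → [2, 3]
8 → extends → [2, 3, 8]
5 → replaces 8 → [2, 3, 5]
1 → replaces 2 → [1, 3, 5]
13 → extends → [1, 3, 5, 13]
9 → replaces 13 → [1, 3, 5, 9]
12 → extends → [1, 3, 5, 9, 12]
10 → replaces 12 → [1, 3, 5, 9, 10]
11 → extends → [1, 3, 5, 9, 10, 11]
7 → replaces 9 → [1, 3, 5, 7, 10, 11]
4 → replaces 5 → [1, 3, 4, 7, 10, 11]
6 → replaces 7 → [1, 3, 4, 6, 10, 11]
Six tails, so the longest strictly increasing subsequence has length 6 (e.g. 2, 3, 8, 9, 10, 11).

6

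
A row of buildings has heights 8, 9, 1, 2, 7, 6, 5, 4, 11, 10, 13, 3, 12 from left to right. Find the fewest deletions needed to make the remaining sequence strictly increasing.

8

Fewest deletions = n − (longest strictly increasing subsequence).
Patience tails:
8 → extends → [8]
9 → extends → [8, 9]
1 → replaces 8 → [1, 9]
2 → replaces 9 → [1, 2]
7 → extends → [1, 2, 7]
6 → replaces 7 → [1, 2, 6]
5 → replaces 6 → [1, 2, 5]
4 → replaces 5 → [1, 2, 4]
11 → extends → [1, 2, 4, 11]
10 → replaces 11 → [1, 2, 4, 10]
13 → extends → [1, 2, 4, 10, 13]
3 → replaces 4 → [1, 2, 3, 10, 13]
12 → replaces 13 → [1, 2, 3, 10, 12]
Longest strictly increasing subsequence has length 5, so deletions = 13 − 5 = 8.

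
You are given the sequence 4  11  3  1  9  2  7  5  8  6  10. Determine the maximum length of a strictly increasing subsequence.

5

Let dp[i] be the length of the longest such subsequence ending at index i:
i:      1  2  3  4  5  6  7  8  9 10 11
a[i]:   4 11  3  1  9  2  7  5  8  6 10
dp:     1  2  1  1  2  2  3  3  4  4  5
Maximum dp value is 5.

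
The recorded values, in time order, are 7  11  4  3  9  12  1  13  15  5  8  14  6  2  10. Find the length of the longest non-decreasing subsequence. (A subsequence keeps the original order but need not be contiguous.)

5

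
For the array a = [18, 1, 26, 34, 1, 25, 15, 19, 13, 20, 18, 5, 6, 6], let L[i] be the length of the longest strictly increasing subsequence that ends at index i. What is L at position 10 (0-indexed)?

dp[i] = 1 + max{dp[j] : j<i, a[j]<a[i]} (or 1 if no such j):
i:      0  1  2  3  4  5  6  7  8  9 10 11 12 13
a[i]:  18  1 26 34  1 25 15 19 13 20 18  5  6  6
dp:     1  1  2  3  1  2  2  3  2  4  3  2  3  3
At index 10 the value is 3.

3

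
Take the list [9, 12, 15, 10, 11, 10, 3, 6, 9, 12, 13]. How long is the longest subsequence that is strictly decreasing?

Negate each value so 'decreasing' becomes 'increasing', then run patience tails on the negated sequence:
-9 → extends → [-9]
-12 → replaces -9 → [-12]
-15 → replaces -12 → [-15]
-10 → extends → [-15, -10]
-11 → replaces -10 → [-15, -11]
-10 → extends → [-15, -11, -10]
-3 → extends → [-15, -11, -10, -3]
-6 → replaces -3 → [-15, -11, -10, -6]
-9 → replaces -6 → [-15, -11, -10, -9]
-12 → replaces -11 → [-15, -12, -10, -9]
-13 → replaces -12 → [-15, -13, -10, -9]
Four tails, so the longest strictly decreasing subsequence of the original has length 4.

4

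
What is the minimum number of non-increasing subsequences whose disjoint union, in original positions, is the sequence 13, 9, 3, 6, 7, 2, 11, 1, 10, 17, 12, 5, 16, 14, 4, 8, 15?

7

Place each on the leftmost legal pile:
13 → new pile 1 (tops now [13])
9 → pile 1 (tops now [9])
3 → pile 1 (tops now [3])
6 → new pile 2 (tops now [3, 6])
7 → new pile 3 (tops now [3, 6, 7])
2 → pile 1 (tops now [2, 6, 7])
11 → new pile 4 (tops now [2, 6, 7, 11])
1 → pile 1 (tops now [1, 6, 7, 11])
10 → pile 4 (tops now [1, 6, 7, 10])
17 → new pile 5 (tops now [1, 6, 7, 10, 17])
12 → pile 5 (tops now [1, 6, 7, 10, 12])
5 → pile 2 (tops now [1, 5, 7, 10, 12])
16 → new pile 6 (tops now [1, 5, 7, 10, 12, 16])
14 → pile 6 (tops now [1, 5, 7, 10, 12, 14])
4 → pile 2 (tops now [1, 4, 7, 10, 12, 14])
8 → pile 4 (tops now [1, 4, 7, 8, 12, 14])
15 → new pile 7 (tops now [1, 4, 7, 8, 12, 14, 15])
Seven piles.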